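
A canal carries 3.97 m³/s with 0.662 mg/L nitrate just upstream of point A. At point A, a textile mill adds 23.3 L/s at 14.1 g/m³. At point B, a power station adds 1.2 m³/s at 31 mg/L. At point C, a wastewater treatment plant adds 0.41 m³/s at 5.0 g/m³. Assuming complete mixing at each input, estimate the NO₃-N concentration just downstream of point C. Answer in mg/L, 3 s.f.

7.53 mg/L

23.3 L/s = 0.0233 m³/s.
After input A: C = (3.97·0.662 + 0.0233·14.1) / 3.993 = 0.7404 mg/L.
After input B: C = (3.993·0.7404 + 1.2·31) / 5.193 = 7.732 mg/L.
After input C: C = (5.193·7.732 + 0.41·5) / 5.603 = 7.532 mg/L.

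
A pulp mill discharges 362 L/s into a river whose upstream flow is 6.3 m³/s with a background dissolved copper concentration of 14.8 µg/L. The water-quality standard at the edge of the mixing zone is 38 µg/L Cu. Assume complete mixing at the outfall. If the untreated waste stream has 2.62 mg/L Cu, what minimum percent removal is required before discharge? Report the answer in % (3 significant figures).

83.1 %

362 L/s = 0.362 m³/s.
14.8 µg/L = 0.0148 mg/L.
38 µg/L = 0.038 mg/L.
Mass balance: 0.038·6.662 = 0.362·Cₑ + 6.3·0.0148.
Cₑ = (0.2532 − 0.09324) / 0.362 = 0.4418 mg/L.
Required removal = 1 − 0.4418/2.62 = 83.14 %.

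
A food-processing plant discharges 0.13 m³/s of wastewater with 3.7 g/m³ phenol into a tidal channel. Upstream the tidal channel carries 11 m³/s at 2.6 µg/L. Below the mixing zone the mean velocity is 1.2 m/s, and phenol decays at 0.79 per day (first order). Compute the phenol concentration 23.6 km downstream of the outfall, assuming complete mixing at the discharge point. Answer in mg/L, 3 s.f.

2.6 µg/L = 0.0026 mg/L.
After complete mixing, C₀ = (0.13·3.7 + 11·0.0026) / 11.13 = 0.04579 mg/L.
Travel time t = 2.36e+04 m / 1.2 m/s = 1.967e+04 s = 0.2276 d.
C = 0.04579·exp(−0.79·0.2276) = 0.04579·0.8354 = 0.03825 mg/L.

0.0383 mg/L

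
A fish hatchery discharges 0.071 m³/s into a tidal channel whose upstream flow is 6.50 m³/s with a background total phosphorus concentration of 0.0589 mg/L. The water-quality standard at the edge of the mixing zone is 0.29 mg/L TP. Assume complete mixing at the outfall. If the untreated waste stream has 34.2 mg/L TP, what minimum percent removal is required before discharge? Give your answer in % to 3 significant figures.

37.3 %

Mass balance: 0.29·6.571 = 0.071·Cₑ + 6.5·0.0589.
Cₑ = (1.906 − 0.3829) / 0.071 = 21.45 mg/L.
Required removal = 1 − 21.45/34.2 = 37.29 %.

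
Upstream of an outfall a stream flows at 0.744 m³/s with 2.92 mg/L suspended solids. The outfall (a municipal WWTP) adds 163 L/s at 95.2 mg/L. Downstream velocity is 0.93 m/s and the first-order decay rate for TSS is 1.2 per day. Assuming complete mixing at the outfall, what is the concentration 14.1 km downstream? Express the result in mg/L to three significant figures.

15.8 mg/L

163 L/s = 0.163 m³/s.
After complete mixing, C₀ = (0.163·95.2 + 0.744·2.92) / 0.907 = 19.5 mg/L.
Travel time t = 1.41e+04 m / 0.93 m/s = 1.516e+04 s = 0.1755 d.
C = 19.5·exp(−1.2·0.1755) = 19.5·0.8101 = 15.8 mg/L.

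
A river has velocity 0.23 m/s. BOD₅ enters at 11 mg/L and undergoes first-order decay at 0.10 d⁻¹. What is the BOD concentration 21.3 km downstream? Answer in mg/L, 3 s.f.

Travel time t = 21.3 km / 0.23 m/s = 2.13e+04/0.23 = 9.261e+04 s = 1.072 d.
First-order decay: C = 11·exp(−0.10·1.072) = 11·0.8984 = 9.882 mg/L.

9.88 mg/L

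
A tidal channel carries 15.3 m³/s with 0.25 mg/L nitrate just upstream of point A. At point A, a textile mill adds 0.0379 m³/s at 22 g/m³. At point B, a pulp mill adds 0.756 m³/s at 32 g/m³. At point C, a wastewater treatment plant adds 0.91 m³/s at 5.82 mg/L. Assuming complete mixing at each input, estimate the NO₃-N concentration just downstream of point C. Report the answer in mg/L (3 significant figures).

2.01 mg/L

After input A: C = (15.3·0.25 + 0.0379·22) / 15.34 = 0.3037 mg/L.
After input B: C = (15.34·0.3037 + 0.756·32) / 16.09 = 1.793 mg/L.
After input C: C = (16.09·1.793 + 0.91·5.82) / 17 = 2.008 mg/L.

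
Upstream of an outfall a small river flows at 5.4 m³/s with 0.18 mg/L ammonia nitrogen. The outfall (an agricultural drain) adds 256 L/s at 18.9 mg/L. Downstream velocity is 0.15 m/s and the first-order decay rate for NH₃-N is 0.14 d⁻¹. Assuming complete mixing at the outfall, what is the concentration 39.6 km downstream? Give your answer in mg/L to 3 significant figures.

0.670 mg/L

256 L/s = 0.256 m³/s.
After complete mixing, C₀ = (0.256·18.9 + 5.4·0.18) / 5.656 = 1.027 mg/L.
Travel time t = 3.96e+04 m / 0.15 m/s = 2.64e+05 s = 3.056 d.
C = 1.027·exp(−0.14·3.056) = 1.027·0.652 = 0.6698 mg/L.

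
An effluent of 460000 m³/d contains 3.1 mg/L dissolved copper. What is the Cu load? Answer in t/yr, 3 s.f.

460000 m³/d = 5.324 m³/s.
Mass flux = Q·C = 5.324 m³/s × 3.1 g/m³ = 16.5 g/s.
= 16.5 g/s × 31.56 = 520.8 t/yr.

521 t/yr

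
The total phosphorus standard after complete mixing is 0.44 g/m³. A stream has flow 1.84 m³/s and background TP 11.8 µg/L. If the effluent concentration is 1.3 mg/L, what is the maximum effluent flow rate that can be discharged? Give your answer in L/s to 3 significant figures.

916 L/s

11.8 µg/L = 0.0118 mg/L.
Mass balance at complete mixing: C_std·(Q_w + Q_r) = Q_w·C_e + Q_r·C_b.
Rearranging, Q_w = Q_r·(C_std − C_b)/(C_e − C_std) = 1.84·(0.44 − 0.0118) / (1.3 − 0.44) = 0.9161 m³/s.
= 916.1 L/s.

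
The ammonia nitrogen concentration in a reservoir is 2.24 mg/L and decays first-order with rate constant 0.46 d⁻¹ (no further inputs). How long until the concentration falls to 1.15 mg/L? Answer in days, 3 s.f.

1.45 d

t = ln(C₀/C)/k = ln(2.24/1.15)/0.46 = 0.6667/0.46 = 1.449 d.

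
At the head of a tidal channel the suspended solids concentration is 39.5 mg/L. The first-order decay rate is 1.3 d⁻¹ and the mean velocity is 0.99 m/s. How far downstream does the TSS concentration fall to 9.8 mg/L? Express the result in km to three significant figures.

From C = C₀·e^(−kt), t = ln(C₀/C)/k = ln(39.5/9.8)/1.3 = 1.394/1.3 = 1.072 d.
Distance = v·t = 0.99 m/s × 9.264e+04 s = 9.172e+04 m = 91.72 km.

91.7 km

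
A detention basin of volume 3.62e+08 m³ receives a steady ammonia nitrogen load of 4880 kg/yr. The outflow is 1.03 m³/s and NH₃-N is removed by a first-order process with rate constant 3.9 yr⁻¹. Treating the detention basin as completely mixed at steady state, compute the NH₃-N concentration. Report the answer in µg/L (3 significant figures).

Outflow Q = 1.03 m³/s × 3.156e+07 s/yr = 3.25e+07 m³/yr.
Steady-state CSTR mass balance: W = Q·C + k·V·C, so C = W/(Q + kV).
Q + kV = 3.25e+07 + 3.9·3.62e+08 = 1.444e+09 m³/yr.
C = 4880/1.444e+09 = 3.379e-06 kg/m³ = 0.003379 mg/L = 3.379 µg/L.

3.38 µg/L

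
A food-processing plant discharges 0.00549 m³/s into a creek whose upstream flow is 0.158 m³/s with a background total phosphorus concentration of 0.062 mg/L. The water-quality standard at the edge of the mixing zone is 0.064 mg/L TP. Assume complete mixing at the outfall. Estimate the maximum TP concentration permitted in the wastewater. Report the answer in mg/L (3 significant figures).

0.122 mg/L

Mass balance: 0.064·0.1635 = 0.00549·Cₑ + 0.158·0.062.
Cₑ = (0.01046 − 0.009796) / 0.00549 = 0.1216 mg/L.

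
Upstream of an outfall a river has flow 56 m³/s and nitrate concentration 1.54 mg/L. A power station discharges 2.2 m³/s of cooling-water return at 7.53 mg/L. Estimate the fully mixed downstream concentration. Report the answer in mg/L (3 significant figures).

By mass balance at complete mixing, C = (2.2·7.53 + 56·1.54) / (2.2 + 56) = 102.8/58.2 = 1.766 mg/L.

1.77 mg/L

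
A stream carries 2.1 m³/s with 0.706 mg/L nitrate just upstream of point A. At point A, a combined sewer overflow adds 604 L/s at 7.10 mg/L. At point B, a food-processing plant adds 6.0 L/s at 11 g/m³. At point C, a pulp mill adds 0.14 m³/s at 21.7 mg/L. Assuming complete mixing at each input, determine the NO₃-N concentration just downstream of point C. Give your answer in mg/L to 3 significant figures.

604 L/s = 0.604 m³/s.
After input A: C = (2.1·0.706 + 0.604·7.1) / 2.704 = 2.134 mg/L.
6.0 L/s = 0.006 m³/s.
After input B: C = (2.704·2.134 + 0.006·11) / 2.71 = 2.154 mg/L.
After input C: C = (2.71·2.154 + 0.14·21.7) / 2.85 = 3.114 mg/L.

3.11 mg/L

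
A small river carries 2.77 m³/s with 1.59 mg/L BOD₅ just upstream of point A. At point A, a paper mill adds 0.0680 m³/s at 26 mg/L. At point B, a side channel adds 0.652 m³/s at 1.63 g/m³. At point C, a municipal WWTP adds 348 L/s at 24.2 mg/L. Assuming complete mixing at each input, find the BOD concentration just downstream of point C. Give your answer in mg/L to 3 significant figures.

After input A: C = (2.77·1.59 + 0.068·26) / 2.838 = 2.175 mg/L.
After input B: C = (2.838·2.175 + 0.652·1.63) / 3.49 = 2.073 mg/L.
348 L/s = 0.348 m³/s.
After input C: C = (3.49·2.073 + 0.348·24.2) / 3.838 = 4.079 mg/L.

4.08 mg/L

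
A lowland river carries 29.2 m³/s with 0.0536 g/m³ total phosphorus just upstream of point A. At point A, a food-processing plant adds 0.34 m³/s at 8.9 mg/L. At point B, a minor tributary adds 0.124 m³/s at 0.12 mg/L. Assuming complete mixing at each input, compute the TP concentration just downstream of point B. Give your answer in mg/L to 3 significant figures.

After input A: C = (29.2·0.0536 + 0.34·8.9) / 29.54 = 0.1554 mg/L.
After input B: C = (29.54·0.1554 + 0.124·0.12) / 29.66 = 0.1553 mg/L.

0.155 mg/L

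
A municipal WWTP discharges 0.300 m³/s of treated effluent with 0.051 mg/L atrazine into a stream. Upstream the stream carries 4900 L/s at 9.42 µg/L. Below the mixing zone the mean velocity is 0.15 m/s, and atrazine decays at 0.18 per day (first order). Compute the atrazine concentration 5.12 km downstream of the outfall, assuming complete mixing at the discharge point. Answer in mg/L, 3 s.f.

4900 L/s = 4.9 m³/s.
9.42 µg/L = 0.00942 mg/L.
After complete mixing, C₀ = (0.3·0.051 + 4.9·0.00942) / 5.2 = 0.01182 mg/L.
Travel time t = 5120 m / 0.15 m/s = 3.413e+04 s = 0.3951 d.
C = 0.01182·exp(−0.18·0.3951) = 0.01182·0.9314 = 0.01101 mg/L.

0.0110 mg/L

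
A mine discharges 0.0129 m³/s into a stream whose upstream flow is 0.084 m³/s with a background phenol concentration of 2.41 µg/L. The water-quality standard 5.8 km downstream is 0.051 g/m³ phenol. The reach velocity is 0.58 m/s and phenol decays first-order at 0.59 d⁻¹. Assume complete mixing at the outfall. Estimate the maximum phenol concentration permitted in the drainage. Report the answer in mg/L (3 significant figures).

2.41 µg/L = 0.00241 mg/L.
Travel time to the compliance point: t = 5800/0.58 = 1e+04 s = 0.1157 d; decay factor exp(−0.59·0.1157) = 0.934.
So the concentration just after mixing may be at most 0.051/0.934 = 0.0546 mg/L.
Mass balance: 0.0546·0.0969 = 0.0129·Cₑ + 0.084·0.00241.
Cₑ = (0.005291 − 0.0002024) / 0.0129 = 0.3945 mg/L.

0.394 mg/L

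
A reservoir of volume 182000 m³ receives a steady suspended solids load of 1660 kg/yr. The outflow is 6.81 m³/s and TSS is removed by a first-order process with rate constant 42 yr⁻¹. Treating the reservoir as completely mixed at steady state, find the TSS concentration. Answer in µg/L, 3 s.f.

Outflow Q = 6.81 m³/s × 3.156e+07 s/yr = 2.149e+08 m³/yr.
Steady-state CSTR mass balance: W = Q·C + k·V·C, so C = W/(Q + kV).
Q + kV = 2.149e+08 + 42·182000 = 2.226e+08 m³/yr.
C = 1660/2.226e+08 = 7.459e-06 kg/m³ = 0.007459 mg/L = 7.459 µg/L.

7.46 µg/L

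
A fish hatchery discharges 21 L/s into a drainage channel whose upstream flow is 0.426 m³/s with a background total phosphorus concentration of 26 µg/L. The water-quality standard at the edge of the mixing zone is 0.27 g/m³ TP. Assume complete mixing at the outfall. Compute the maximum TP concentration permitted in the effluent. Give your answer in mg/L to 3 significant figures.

5.22 mg/L

21 L/s = 0.021 m³/s.
26 µg/L = 0.026 mg/L.
Mass balance: 0.27·0.447 = 0.021·Cₑ + 0.426·0.026.
Cₑ = (0.1207 − 0.01108) / 0.021 = 5.22 mg/L.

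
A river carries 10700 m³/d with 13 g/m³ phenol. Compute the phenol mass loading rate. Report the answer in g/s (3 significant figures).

10700 m³/d = 0.1238 m³/s.
Mass flux = Q·C = 0.1238 m³/s × 13 g/m³ = 1.61 g/s.

1.61 g/s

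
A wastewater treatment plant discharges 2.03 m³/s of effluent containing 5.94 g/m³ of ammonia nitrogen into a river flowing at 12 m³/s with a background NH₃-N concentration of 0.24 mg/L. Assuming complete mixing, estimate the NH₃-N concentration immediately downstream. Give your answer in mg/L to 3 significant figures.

1.06 mg/L

By mass balance at complete mixing, C = (2.03·5.94 + 12·0.24) / (2.03 + 12) = 14.94/14.03 = 1.065 mg/L.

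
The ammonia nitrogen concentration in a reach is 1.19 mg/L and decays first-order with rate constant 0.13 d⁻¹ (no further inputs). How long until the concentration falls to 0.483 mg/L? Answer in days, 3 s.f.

t = ln(C₀/C)/k = ln(1.19/0.483)/0.13 = 0.9017/0.13 = 6.936 d.

6.94 d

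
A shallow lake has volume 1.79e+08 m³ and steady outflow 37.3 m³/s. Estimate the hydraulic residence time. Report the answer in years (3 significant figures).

0.152 yr

Q = 37.3 m³/s × 3.156e+07 s/yr = 1.177e+09 m³/yr.
Hydraulic residence time τ = V/Q = 1.79e+08/1.177e+09 = 0.1521 yr.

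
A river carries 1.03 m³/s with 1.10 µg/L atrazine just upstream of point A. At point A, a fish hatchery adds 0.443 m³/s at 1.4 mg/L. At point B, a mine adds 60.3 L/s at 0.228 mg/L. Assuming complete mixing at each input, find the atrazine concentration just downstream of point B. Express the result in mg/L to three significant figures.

1.10 µg/L = 0.0011 mg/L.
After input A: C = (1.03·0.0011 + 0.443·1.4) / 1.473 = 0.4218 mg/L.
60.3 L/s = 0.0603 m³/s.
After input B: C = (1.473·0.4218 + 0.0603·0.228) / 1.533 = 0.4142 mg/L.

0.414 mg/L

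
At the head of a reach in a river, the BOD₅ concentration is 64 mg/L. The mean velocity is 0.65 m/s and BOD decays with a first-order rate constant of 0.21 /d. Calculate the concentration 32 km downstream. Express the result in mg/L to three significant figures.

Travel time t = 32 km / 0.65 m/s = 3.2e+04/0.65 = 4.923e+04 s = 0.5698 d.
First-order decay: C = 64·exp(−0.21·0.5698) = 64·0.8872 = 56.78 mg/L.

56.8 mg/L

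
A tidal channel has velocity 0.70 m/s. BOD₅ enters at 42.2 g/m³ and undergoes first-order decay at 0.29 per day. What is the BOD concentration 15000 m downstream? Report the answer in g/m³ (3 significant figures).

39.3 g/m³

Travel time t = 15000 m / 0.70 m/s = 1.5e+04/0.70 = 2.143e+04 s = 0.248 d.
First-order decay: C = 42.2·exp(−0.29·0.248) = 42.2·0.9306 = 39.27 g/m³.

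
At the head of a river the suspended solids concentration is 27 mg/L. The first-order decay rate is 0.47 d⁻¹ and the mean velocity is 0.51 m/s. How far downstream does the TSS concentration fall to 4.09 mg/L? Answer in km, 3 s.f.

From C = C₀·e^(−kt), t = ln(C₀/C)/k = ln(27/4.09)/0.47 = 1.887/0.47 = 4.016 d.
Distance = v·t = 0.51 m/s × 3.469e+05 s = 1.769e+05 m = 176.9 km.

177 km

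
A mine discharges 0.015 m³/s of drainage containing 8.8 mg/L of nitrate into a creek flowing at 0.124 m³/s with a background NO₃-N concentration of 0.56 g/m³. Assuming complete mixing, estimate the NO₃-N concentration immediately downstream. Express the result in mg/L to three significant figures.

1.45 mg/L

By mass balance at complete mixing, C = (0.015·8.8 + 0.124·0.56) / (0.015 + 0.124) = 0.2014/0.139 = 1.449 mg/L.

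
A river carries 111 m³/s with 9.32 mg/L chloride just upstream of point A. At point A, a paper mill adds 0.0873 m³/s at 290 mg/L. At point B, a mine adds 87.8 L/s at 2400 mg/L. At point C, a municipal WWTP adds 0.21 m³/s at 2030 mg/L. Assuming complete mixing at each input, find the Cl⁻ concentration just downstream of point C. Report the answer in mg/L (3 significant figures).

15.2 mg/L

After input A: C = (111·9.32 + 0.0873·290) / 111.1 = 9.541 mg/L.
87.8 L/s = 0.0878 m³/s.
After input B: C = (111.1·9.541 + 0.0878·2400) / 111.2 = 11.43 mg/L.
After input C: C = (111.2·11.43 + 0.21·2030) / 111.4 = 15.23 mg/L.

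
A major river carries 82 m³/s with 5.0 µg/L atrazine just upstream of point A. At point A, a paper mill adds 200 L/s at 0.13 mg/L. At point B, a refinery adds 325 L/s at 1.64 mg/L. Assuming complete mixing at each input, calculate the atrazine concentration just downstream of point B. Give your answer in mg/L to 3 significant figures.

5.0 µg/L = 0.005 mg/L.
200 L/s = 0.2 m³/s.
After input A: C = (82·0.005 + 0.2·0.13) / 82.2 = 0.005304 mg/L.
325 L/s = 0.325 m³/s.
After input B: C = (82.2·0.005304 + 0.325·1.64) / 82.53 = 0.01174 mg/L.

0.0117 mg/L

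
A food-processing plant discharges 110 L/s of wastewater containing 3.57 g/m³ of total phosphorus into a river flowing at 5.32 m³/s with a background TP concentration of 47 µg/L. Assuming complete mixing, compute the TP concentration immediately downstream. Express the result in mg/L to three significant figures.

0.118 mg/L

110 L/s = 0.11 m³/s.
47 µg/L = 0.047 mg/L.
Flow-weighted mixing gives C = (0.11·3.57 + 5.32·0.047) / (0.11 + 5.32) = 0.6427/5.43 = 0.1184 mg/L.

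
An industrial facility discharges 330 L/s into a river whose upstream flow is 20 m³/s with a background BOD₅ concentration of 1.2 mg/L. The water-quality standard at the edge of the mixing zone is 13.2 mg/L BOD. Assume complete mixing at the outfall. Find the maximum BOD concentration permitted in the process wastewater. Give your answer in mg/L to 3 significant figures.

330 L/s = 0.33 m³/s.
Mass balance: 13.2·20.33 = 0.33·Cₑ + 20·1.2.
Cₑ = (268.4 − 24) / 0.33 = 740.5 mg/L.

740 mg/L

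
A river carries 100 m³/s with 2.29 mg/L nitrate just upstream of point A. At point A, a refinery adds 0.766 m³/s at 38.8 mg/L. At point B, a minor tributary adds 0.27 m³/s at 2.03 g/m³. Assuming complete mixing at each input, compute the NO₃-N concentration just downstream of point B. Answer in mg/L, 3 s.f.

2.57 mg/L

After input A: C = (100·2.29 + 0.766·38.8) / 100.8 = 2.568 mg/L.
After input B: C = (100.8·2.568 + 0.27·2.03) / 101 = 2.566 mg/L.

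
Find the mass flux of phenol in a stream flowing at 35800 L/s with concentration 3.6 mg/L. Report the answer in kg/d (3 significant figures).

35800 L/s = 35.8 m³/s.
Mass flux = Q·C = 35.8 m³/s × 3.6 g/m³ = 128.9 g/s.
= 128.9 g/s × 86.4 = 1.114e+04 kg/d.

11100 kg/d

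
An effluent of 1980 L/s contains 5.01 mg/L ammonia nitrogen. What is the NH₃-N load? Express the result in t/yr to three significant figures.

313 t/yr

1980 L/s = 1.98 m³/s.
Mass flux = Q·C = 1.98 m³/s × 5.01 g/m³ = 9.92 g/s.
= 9.92 g/s × 31.56 = 313 t/yr.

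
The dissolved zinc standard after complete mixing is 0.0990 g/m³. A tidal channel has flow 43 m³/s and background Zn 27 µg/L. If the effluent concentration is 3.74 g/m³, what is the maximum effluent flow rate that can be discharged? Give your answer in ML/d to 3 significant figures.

27 µg/L = 0.027 mg/L.
Mass balance at complete mixing: C_std·(Q_w + Q_r) = Q_w·C_e + Q_r·C_b.
Rearranging, Q_w = Q_r·(C_std − C_b)/(C_e − C_std) = 43·(0.099 − 0.027) / (3.74 − 0.099) = 0.8503 m³/s.
= 73.47 ML/d.

73.5 ML/d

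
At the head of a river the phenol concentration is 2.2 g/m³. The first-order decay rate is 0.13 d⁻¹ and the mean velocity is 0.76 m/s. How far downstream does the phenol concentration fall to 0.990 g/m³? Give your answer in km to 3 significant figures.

403 km

From C = C₀·e^(−kt), t = ln(C₀/C)/k = ln(2.2/0.990)/0.13 = 0.7985/0.13 = 6.142 d.
Distance = v·t = 0.76 m/s × 5.307e+05 s = 4.033e+05 m = 403.3 km.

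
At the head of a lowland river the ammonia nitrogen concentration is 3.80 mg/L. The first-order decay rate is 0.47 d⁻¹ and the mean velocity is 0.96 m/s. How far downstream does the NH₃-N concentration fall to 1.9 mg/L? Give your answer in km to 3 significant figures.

From C = C₀·e^(−kt), t = ln(C₀/C)/k = ln(3.80/1.9)/0.47 = 0.6931/0.47 = 1.475 d.
Distance = v·t = 0.96 m/s × 1.274e+05 s = 1.223e+05 m = 122.3 km.

122 km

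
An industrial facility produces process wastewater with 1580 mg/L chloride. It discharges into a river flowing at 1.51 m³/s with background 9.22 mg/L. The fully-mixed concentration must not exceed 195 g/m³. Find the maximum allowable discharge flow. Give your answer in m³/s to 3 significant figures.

0.203 m³/s

Mass balance at complete mixing: C_std·(Q_w + Q_r) = Q_w·C_e + Q_r·C_b.
Rearranging, Q_w = Q_r·(C_std − C_b)/(C_e − C_std) = 1.51·(195 − 9.22) / (1580 − 195) = 0.2025 m³/s.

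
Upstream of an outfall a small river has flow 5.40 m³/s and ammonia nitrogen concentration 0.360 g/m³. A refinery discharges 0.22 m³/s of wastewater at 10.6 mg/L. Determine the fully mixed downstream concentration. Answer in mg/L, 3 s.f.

Conservation of mass across the mixing zone: C = (0.22·10.6 + 5.4·0.36) / (0.22 + 5.4) = 4.276/5.62 = 0.7609 mg/L.

0.761 mg/L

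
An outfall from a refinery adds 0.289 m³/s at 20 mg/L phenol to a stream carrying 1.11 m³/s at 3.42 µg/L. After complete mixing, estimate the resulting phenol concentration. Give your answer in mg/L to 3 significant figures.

4.13 mg/L

3.42 µg/L = 0.00342 mg/L.
Flow-weighted mixing gives C = (0.289·20 + 1.11·0.00342) / (0.289 + 1.11) = 5.784/1.399 = 4.134 mg/L.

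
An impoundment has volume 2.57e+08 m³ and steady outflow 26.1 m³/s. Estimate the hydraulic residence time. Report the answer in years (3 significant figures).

Q = 26.1 m³/s × 3.156e+07 s/yr = 8.237e+08 m³/yr.
Hydraulic residence time τ = V/Q = 2.57e+08/8.237e+08 = 0.312 yr.

0.312 yr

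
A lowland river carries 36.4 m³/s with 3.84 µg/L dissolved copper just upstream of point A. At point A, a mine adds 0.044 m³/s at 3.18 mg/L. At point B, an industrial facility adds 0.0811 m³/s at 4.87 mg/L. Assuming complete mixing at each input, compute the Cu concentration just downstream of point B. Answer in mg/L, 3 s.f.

0.0185 mg/L

3.84 µg/L = 0.00384 mg/L.
After input A: C = (36.4·0.00384 + 0.044·3.18) / 36.44 = 0.007675 mg/L.
After input B: C = (36.44·0.007675 + 0.0811·4.87) / 36.53 = 0.01847 mg/L.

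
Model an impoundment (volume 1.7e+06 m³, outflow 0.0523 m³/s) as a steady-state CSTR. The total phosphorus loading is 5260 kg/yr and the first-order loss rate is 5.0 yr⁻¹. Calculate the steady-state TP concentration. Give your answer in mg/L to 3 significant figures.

0.518 mg/L

Outflow Q = 0.0523 m³/s × 3.156e+07 s/yr = 1.65e+06 m³/yr.
Steady-state CSTR mass balance: W = Q·C + k·V·C, so C = W/(Q + kV).
Q + kV = 1.65e+06 + 5.0·1.7e+06 = 1.015e+07 m³/yr.
C = 5260/1.015e+07 = 0.0005182 kg/m³ = 0.5182 mg/L.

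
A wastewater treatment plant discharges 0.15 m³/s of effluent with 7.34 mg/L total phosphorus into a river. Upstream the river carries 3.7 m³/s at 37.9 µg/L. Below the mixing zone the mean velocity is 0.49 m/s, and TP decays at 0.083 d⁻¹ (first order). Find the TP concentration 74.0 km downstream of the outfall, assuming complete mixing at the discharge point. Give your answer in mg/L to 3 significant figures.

0.279 mg/L

37.9 µg/L = 0.0379 mg/L.
After complete mixing, C₀ = (0.15·7.34 + 3.7·0.0379) / 3.85 = 0.3224 mg/L.
Travel time t = 7.4e+04 m / 0.49 m/s = 1.51e+05 s = 1.748 d.
C = 0.3224·exp(−0.083·1.748) = 0.3224·0.865 = 0.2789 mg/L.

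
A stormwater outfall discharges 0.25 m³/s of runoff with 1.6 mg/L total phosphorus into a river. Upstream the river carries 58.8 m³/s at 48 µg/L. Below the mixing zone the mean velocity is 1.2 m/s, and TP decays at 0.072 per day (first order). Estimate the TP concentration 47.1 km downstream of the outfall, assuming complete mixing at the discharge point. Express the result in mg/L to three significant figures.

48 µg/L = 0.048 mg/L.
After complete mixing, C₀ = (0.25·1.6 + 58.8·0.048) / 59.05 = 0.05457 mg/L.
Travel time t = 4.71e+04 m / 1.2 m/s = 3.925e+04 s = 0.4543 d.
C = 0.05457·exp(−0.072·0.4543) = 0.05457·0.9678 = 0.05281 mg/L.

0.0528 mg/L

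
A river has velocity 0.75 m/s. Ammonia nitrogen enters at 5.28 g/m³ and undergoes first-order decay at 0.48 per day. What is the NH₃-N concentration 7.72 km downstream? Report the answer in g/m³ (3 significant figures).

4.99 g/m³

Travel time t = 7.72 km / 0.75 m/s = 7720/0.75 = 1.029e+04 s = 0.1191 d.
First-order decay: C = 5.28·exp(−0.48·0.1191) = 5.28·0.9444 = 4.987 g/m³.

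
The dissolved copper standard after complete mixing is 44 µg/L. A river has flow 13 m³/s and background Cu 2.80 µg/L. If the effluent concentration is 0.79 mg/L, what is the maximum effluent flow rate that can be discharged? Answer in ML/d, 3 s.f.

2.80 µg/L = 0.0028 mg/L.
44 µg/L = 0.044 mg/L.
Mass balance at complete mixing: C_std·(Q_w + Q_r) = Q_w·C_e + Q_r·C_b.
Rearranging, Q_w = Q_r·(C_std − C_b)/(C_e − C_std) = 13·(0.044 − 0.0028) / (0.79 − 0.044) = 0.718 m³/s.
= 62.03 ML/d.

62.0 ML/d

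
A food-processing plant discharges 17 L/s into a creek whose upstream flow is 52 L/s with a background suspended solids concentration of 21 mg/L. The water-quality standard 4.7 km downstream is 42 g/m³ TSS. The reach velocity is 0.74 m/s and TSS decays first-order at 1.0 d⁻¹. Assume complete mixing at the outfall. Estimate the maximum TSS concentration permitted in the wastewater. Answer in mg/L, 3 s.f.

119 mg/L

17 L/s = 0.017 m³/s.
52 L/s = 0.052 m³/s.
Travel time to the compliance point: t = 4700/0.74 = 6351 s = 0.07351 d; decay factor exp(−1.0·0.07351) = 0.9291.
So the concentration just after mixing may be at most 42/0.9291 = 45.2 mg/L.
Mass balance: 45.2·0.069 = 0.017·Cₑ + 0.052·21.
Cₑ = (3.119 − 1.092) / 0.017 = 119.2 mg/L.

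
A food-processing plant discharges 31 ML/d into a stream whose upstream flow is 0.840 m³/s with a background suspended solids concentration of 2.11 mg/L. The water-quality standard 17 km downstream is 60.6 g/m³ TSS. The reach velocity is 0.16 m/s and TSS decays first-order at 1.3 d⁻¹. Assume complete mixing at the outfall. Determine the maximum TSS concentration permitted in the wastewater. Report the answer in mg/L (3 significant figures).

997 mg/L

31 ML/d = 0.3588 m³/s.
Travel time to the compliance point: t = 1.7e+04/0.16 = 1.062e+05 s = 1.23 d; decay factor exp(−1.3·1.23) = 0.2022.
So the concentration just after mixing may be at most 60.6/0.2022 = 299.8 mg/L.
Mass balance: 299.8·1.199 = 0.3588·Cₑ + 0.84·2.11.
Cₑ = (359.3 − 1.772) / 0.3588 = 996.6 mg/L.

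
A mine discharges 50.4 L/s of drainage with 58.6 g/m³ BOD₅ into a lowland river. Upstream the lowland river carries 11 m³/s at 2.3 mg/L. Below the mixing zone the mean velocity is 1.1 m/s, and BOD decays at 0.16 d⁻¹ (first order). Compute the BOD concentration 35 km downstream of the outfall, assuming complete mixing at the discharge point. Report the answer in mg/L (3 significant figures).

50.4 L/s = 0.0504 m³/s.
After complete mixing, C₀ = (0.0504·58.6 + 11·2.3) / 11.05 = 2.557 mg/L.
Travel time t = 3.5e+04 m / 1.1 m/s = 3.182e+04 s = 0.3683 d.
C = 2.557·exp(−0.16·0.3683) = 2.557·0.9428 = 2.41 mg/L.

2.41 mg/L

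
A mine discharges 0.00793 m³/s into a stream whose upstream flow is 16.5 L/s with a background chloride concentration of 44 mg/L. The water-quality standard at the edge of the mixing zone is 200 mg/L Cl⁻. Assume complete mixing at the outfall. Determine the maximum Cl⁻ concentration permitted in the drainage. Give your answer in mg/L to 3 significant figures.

16.5 L/s = 0.0165 m³/s.
Mass balance: 200·0.02443 = 0.00793·Cₑ + 0.0165·44.
Cₑ = (4.886 − 0.726) / 0.00793 = 524.6 mg/L.

525 mg/L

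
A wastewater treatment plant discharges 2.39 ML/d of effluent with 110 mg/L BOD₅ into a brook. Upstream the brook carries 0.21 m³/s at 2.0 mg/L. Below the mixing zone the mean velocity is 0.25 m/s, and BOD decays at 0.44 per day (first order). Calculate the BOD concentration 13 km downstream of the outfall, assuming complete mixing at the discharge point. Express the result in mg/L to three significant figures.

11.2 mg/L

2.39 ML/d = 0.02766 m³/s.
After complete mixing, C₀ = (0.02766·110 + 0.21·2) / 0.2377 = 14.57 mg/L.
Travel time t = 1.3e+04 m / 0.25 m/s = 5.2e+04 s = 0.6019 d.
C = 14.57·exp(−0.44·0.6019) = 14.57·0.7673 = 11.18 mg/L.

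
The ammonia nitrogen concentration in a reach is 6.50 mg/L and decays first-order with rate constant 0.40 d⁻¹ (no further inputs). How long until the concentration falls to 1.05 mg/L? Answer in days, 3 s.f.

4.56 d

t = ln(C₀/C)/k = ln(6.50/1.05)/0.40 = 1.823/0.40 = 4.558 d.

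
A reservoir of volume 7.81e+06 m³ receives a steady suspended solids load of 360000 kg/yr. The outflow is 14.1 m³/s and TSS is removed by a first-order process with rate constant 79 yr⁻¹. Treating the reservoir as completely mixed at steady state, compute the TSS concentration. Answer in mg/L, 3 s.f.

Outflow Q = 14.1 m³/s × 3.156e+07 s/yr = 4.45e+08 m³/yr.
Steady-state CSTR mass balance: W = Q·C + k·V·C, so C = W/(Q + kV).
Q + kV = 4.45e+08 + 79·7.81e+06 = 1.062e+09 m³/yr.
C = 360000/1.062e+09 = 0.000339 kg/m³ = 0.339 mg/L.

0.339 mg/L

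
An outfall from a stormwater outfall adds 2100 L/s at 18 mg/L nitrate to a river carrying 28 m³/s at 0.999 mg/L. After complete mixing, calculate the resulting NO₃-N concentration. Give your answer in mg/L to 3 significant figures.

2100 L/s = 2.1 m³/s.
By mass balance at complete mixing, C = (2.1·18 + 28·0.999) / (2.1 + 28) = 65.77/30.1 = 2.185 mg/L.

2.19 mg/L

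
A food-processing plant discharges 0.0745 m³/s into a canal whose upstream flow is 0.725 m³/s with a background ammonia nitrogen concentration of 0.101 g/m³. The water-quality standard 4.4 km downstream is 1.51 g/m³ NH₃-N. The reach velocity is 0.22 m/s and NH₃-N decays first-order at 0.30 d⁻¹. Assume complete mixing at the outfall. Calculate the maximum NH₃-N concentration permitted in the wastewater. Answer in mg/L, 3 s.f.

Travel time to the compliance point: t = 4400/0.22 = 2e+04 s = 0.2315 d; decay factor exp(−0.30·0.2315) = 0.9329.
So the concentration just after mixing may be at most 1.51/0.9329 = 1.619 mg/L.
Mass balance: 1.619·0.7995 = 0.0745·Cₑ + 0.725·0.101.
Cₑ = (1.294 − 0.07322) / 0.0745 = 16.39 mg/L.

16.4 mg/L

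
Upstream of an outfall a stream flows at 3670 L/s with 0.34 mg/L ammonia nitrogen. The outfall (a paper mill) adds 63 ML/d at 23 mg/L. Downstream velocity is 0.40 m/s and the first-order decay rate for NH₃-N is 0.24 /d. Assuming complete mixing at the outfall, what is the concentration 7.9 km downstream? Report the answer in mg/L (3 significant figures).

63 ML/d = 0.7292 m³/s.
3670 L/s = 3.67 m³/s.
After complete mixing, C₀ = (0.7292·23 + 3.67·0.34) / 4.399 = 4.096 mg/L.
Travel time t = 7900 m / 0.40 m/s = 1.975e+04 s = 0.2286 d.
C = 4.096·exp(−0.24·0.2286) = 4.096·0.9466 = 3.877 mg/L.

3.88 mg/L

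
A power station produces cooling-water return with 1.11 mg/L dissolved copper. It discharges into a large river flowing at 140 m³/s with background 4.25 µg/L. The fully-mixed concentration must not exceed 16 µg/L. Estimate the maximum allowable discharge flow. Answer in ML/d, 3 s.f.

4.25 µg/L = 0.00425 mg/L.
16 µg/L = 0.016 mg/L.
Mass balance at complete mixing: C_std·(Q_w + Q_r) = Q_w·C_e + Q_r·C_b.
Rearranging, Q_w = Q_r·(C_std − C_b)/(C_e − C_std) = 140·(0.016 − 0.00425) / (1.11 − 0.016) = 1.504 m³/s.
= 129.9 ML/d.

130 ML/d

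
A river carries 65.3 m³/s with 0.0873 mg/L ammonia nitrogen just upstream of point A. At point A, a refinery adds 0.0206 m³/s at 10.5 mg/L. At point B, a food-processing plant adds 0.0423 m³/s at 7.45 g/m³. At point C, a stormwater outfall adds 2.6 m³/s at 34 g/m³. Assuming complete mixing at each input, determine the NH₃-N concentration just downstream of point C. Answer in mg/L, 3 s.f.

1.39 mg/L

After input A: C = (65.3·0.0873 + 0.0206·10.5) / 65.32 = 0.09058 mg/L.
After input B: C = (65.32·0.09058 + 0.0423·7.45) / 65.36 = 0.09535 mg/L.
After input C: C = (65.36·0.09535 + 2.6·34) / 67.96 = 1.392 mg/L.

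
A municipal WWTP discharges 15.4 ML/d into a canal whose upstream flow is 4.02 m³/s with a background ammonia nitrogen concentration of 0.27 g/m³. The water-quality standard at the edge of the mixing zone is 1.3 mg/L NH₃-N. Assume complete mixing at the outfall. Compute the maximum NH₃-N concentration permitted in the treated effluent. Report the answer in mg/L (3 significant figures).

24.5 mg/L

15.4 ML/d = 0.1782 m³/s.
Mass balance: 1.3·4.198 = 0.1782·Cₑ + 4.02·0.27.
Cₑ = (5.458 − 1.085) / 0.1782 = 24.53 mg/L.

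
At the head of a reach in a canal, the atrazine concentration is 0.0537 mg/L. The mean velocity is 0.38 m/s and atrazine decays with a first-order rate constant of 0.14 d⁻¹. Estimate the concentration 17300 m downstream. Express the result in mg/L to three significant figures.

Travel time t = 17300 m / 0.38 m/s = 1.73e+04/0.38 = 4.553e+04 s = 0.5269 d.
First-order decay: C = 0.0537·exp(−0.14·0.5269) = 0.0537·0.9289 = 0.04988 mg/L.

0.0499 mg/L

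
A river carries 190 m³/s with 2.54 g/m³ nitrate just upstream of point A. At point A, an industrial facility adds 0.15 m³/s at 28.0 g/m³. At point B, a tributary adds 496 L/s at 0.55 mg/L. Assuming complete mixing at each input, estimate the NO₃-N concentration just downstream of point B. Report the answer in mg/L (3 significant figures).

After input A: C = (190·2.54 + 0.15·28) / 190.2 = 2.56 mg/L.
496 L/s = 0.496 m³/s.
After input B: C = (190.2·2.56 + 0.496·0.55) / 190.6 = 2.555 mg/L.

2.55 mg/L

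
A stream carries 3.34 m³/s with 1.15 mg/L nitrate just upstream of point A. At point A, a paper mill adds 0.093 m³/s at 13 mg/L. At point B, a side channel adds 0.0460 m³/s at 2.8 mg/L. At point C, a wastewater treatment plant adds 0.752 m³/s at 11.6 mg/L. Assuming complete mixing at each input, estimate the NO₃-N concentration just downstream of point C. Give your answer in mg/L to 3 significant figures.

3.29 mg/L

After input A: C = (3.34·1.15 + 0.093·13) / 3.433 = 1.471 mg/L.
After input B: C = (3.433·1.471 + 0.046·2.8) / 3.479 = 1.489 mg/L.
After input C: C = (3.479·1.489 + 0.752·11.6) / 4.231 = 3.286 mg/L.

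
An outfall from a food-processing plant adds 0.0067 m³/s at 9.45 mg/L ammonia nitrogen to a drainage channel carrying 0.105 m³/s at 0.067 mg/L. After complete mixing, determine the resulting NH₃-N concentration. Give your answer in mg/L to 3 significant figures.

By mass balance at complete mixing, C = (0.0067·9.45 + 0.105·0.067) / (0.0067 + 0.105) = 0.07035/0.1117 = 0.6298 mg/L.

0.630 mg/L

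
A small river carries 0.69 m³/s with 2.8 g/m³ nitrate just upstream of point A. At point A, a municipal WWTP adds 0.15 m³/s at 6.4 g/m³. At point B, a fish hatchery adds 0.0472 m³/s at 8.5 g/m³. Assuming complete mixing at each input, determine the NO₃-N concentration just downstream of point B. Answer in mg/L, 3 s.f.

3.71 mg/L

After input A: C = (0.69·2.8 + 0.15·6.4) / 0.84 = 3.443 mg/L.
After input B: C = (0.84·3.443 + 0.0472·8.5) / 0.8872 = 3.712 mg/L.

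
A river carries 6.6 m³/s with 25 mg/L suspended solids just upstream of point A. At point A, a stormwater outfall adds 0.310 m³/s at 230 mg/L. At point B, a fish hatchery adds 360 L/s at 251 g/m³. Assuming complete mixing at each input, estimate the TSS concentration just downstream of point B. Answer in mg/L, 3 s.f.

After input A: C = (6.6·25 + 0.31·230) / 6.91 = 34.2 mg/L.
360 L/s = 0.36 m³/s.
After input B: C = (6.91·34.2 + 0.36·251) / 7.27 = 44.93 mg/L.

44.9 mg/L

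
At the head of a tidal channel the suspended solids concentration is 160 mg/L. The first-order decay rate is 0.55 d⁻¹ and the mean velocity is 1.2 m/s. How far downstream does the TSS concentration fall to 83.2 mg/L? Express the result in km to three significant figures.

123 km

From C = C₀·e^(−kt), t = ln(C₀/C)/k = ln(160/83.2)/0.55 = 0.6539/0.55 = 1.189 d.
Distance = v·t = 1.2 m/s × 1.027e+05 s = 1.233e+05 m = 123.3 km.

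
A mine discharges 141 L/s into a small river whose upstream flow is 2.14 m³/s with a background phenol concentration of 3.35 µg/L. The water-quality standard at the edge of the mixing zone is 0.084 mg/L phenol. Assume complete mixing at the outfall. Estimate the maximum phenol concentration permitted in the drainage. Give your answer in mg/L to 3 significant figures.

1.31 mg/L

141 L/s = 0.141 m³/s.
3.35 µg/L = 0.00335 mg/L.
Mass balance: 0.084·2.281 = 0.141·Cₑ + 2.14·0.00335.
Cₑ = (0.1916 − 0.007169) / 0.141 = 1.308 mg/L.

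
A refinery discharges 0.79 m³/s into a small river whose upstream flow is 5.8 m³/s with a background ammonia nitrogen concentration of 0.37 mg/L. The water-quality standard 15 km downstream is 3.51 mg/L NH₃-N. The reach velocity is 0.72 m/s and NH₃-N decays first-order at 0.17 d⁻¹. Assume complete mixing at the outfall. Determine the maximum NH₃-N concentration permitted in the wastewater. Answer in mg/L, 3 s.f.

Travel time to the compliance point: t = 1.5e+04/0.72 = 2.083e+04 s = 0.2411 d; decay factor exp(−0.17·0.2411) = 0.9598.
So the concentration just after mixing may be at most 3.51/0.9598 = 3.657 mg/L.
Mass balance: 3.657·6.59 = 0.79·Cₑ + 5.8·0.37.
Cₑ = (24.1 − 2.146) / 0.79 = 27.79 mg/L.

27.8 mg/L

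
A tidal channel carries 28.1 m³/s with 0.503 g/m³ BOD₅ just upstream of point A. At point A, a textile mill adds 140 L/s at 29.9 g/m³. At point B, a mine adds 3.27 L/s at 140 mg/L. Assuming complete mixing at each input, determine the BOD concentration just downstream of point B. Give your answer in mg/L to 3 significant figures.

0.665 mg/L

140 L/s = 0.14 m³/s.
After input A: C = (28.1·0.503 + 0.14·29.9) / 28.24 = 0.6487 mg/L.
3.27 L/s = 0.00327 m³/s.
After input B: C = (28.24·0.6487 + 0.00327·140) / 28.24 = 0.6649 mg/L.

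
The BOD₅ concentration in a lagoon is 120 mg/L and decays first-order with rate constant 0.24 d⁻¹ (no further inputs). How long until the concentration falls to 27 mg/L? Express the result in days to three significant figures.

6.22 d

t = ln(C₀/C)/k = ln(120/27)/0.24 = 1.492/0.24 = 6.215 d.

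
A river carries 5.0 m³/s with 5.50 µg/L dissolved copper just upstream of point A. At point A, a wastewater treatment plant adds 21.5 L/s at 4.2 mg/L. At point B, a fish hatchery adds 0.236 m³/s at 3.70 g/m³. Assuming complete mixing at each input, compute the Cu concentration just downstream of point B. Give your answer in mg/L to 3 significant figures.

0.188 mg/L

5.50 µg/L = 0.0055 mg/L.
21.5 L/s = 0.0215 m³/s.
After input A: C = (5·0.0055 + 0.0215·4.2) / 5.021 = 0.02346 mg/L.
After input B: C = (5.021·0.02346 + 0.236·3.7) / 5.257 = 0.1885 mg/L.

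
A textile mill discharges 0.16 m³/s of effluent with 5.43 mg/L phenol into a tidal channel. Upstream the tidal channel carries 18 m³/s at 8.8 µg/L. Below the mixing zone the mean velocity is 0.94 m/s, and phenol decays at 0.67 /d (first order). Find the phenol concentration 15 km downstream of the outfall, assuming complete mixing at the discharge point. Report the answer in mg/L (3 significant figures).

8.8 µg/L = 0.0088 mg/L.
After complete mixing, C₀ = (0.16·5.43 + 18·0.0088) / 18.16 = 0.05656 mg/L.
Travel time t = 1.5e+04 m / 0.94 m/s = 1.596e+04 s = 0.1847 d.
C = 0.05656·exp(−0.67·0.1847) = 0.05656·0.8836 = 0.04998 mg/L.

0.0500 mg/L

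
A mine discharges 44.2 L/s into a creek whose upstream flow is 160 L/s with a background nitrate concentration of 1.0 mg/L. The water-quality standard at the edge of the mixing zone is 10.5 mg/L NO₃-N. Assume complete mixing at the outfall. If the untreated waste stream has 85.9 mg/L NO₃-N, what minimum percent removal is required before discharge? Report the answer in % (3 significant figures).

44.2 L/s = 0.0442 m³/s.
160 L/s = 0.16 m³/s.
Mass balance: 10.5·0.2042 = 0.0442·Cₑ + 0.16·1.
Cₑ = (2.144 − 0.16) / 0.0442 = 44.89 mg/L.
Required removal = 1 − 44.89/85.9 = 47.74 %.

47.7 %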